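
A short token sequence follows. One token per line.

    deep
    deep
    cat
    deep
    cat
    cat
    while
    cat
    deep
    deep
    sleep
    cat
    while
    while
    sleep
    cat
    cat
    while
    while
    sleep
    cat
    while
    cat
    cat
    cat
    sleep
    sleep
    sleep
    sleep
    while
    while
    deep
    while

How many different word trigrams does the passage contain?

24

33 tokens → 31 trigram windows in total.
Repeated trigrams (each contributes count−1 duplicates):
  cat cat while: 2
  cat while cat: 2
  cat while while: 2
  sleep cat while: 2
  sleep sleep sleep: 2
  while sleep cat: 2
  while while sleep: 2
7 duplicate windows → 31 − 7 = 24 distinct.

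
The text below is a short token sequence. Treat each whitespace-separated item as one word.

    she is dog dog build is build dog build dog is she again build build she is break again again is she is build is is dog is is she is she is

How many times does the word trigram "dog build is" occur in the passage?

1

Scanning the 31 overlapping trigram windows for "dog build is":
  position 4–6: dog build is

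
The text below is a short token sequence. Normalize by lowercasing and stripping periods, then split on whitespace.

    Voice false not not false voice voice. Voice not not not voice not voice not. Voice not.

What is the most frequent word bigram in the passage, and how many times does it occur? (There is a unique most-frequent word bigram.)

Bigram frequencies (highest first):
  voice not: 4
  not not: 3
  not voice: 3
  voice voice: 2
  voice false: 1
  false not: 1
  … (2 more, each ≤ 1)

"voice not", 4 times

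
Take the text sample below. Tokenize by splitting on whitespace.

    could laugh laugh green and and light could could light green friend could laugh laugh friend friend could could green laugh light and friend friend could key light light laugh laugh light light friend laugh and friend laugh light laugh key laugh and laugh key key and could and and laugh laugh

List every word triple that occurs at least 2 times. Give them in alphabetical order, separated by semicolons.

Trigram counts meeting the condition (at least 2 times):
  could laugh laugh: 2
  friend friend could: 2

could laugh laugh; friend friend could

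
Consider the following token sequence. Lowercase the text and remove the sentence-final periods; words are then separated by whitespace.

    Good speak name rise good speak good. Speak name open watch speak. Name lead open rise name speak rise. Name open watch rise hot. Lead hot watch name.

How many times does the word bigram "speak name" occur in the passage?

3

Scanning the 27 overlapping bigram windows for "speak name":
  position 2–3: speak name
  position 8–9: speak name
  position 12–13: speak name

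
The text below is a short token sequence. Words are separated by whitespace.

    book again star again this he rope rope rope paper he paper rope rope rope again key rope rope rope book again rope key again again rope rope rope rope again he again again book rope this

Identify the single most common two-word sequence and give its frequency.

"rope rope", 9 times

Bigram frequencies (highest first):
  rope rope: 9
  book again: 2
  rope again: 2
  again rope: 2
  again again: 2
  again star: 1
  … (18 more, each ≤ 1)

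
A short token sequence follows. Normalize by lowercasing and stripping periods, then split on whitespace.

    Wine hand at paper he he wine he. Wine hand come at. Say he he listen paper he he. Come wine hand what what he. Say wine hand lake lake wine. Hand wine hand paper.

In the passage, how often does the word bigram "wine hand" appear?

Scanning the 34 overlapping bigram windows for "wine hand":
  position 1–2: wine hand
  position 9–10: wine hand
  position 21–22: wine hand
  position 27–28: wine hand
  position 31–32: wine hand
  position 33–34: wine hand

6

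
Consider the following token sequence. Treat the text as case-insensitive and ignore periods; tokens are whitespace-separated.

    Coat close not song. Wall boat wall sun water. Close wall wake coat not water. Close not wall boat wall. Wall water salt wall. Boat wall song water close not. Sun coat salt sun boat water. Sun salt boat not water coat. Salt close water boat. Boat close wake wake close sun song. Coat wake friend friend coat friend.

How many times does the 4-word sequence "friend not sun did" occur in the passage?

Scanning the 56 overlapping 4-gram windows for "friend not sun did":
  (none found)

0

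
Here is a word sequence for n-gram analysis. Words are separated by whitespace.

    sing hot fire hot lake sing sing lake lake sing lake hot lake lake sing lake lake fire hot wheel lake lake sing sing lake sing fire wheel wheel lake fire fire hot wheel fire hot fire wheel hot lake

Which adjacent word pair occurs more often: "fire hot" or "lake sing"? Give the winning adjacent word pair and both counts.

"fire hot": 4 occurrences
"lake sing": 5 occurrences

"lake sing" (5 vs 4)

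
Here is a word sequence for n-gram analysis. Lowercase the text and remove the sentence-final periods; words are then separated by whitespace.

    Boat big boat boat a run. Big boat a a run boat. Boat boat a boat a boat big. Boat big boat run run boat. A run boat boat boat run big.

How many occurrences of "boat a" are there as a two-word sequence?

Scanning the 31 overlapping bigram windows for "boat a":
  position 4–5: boat a
  position 8–9: boat a
  position 14–15: boat a
  position 16–17: boat a
  position 25–26: boat a

5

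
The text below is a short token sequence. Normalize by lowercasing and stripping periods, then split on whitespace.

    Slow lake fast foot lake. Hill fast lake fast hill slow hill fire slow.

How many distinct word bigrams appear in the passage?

14 tokens → 13 bigram windows in total.
Repeated bigrams (each contributes count−1 duplicates):
  lake fast: 2
1 duplicate windows → 13 − 1 = 12 distinct.

12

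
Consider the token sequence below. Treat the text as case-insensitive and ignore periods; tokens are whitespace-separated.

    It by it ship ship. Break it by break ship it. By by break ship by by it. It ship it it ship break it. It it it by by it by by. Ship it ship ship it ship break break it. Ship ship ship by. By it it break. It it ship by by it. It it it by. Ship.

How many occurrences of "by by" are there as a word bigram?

Scanning the 60 overlapping bigram windows for "by by":
  position 12–13: by by
  position 16–17: by by
  position 29–30: by by
  position 32–33: by by
  position 46–47: by by
  position 54–55: by by

6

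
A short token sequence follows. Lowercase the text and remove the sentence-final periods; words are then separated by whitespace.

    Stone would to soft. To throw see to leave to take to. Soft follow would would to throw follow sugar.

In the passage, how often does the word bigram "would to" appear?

2

Scanning the 19 overlapping bigram windows for "would to":
  position 2–3: would to
  position 16–17: would to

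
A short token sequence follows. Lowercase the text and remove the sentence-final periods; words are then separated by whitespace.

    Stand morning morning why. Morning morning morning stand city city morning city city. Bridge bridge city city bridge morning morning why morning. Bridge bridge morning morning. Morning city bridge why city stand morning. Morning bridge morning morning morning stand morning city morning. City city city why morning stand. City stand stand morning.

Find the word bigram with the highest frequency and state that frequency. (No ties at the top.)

"morning morning", 9 times

Bigram frequencies (highest first):
  morning morning: 9
  city city: 5
  stand morning: 4
  morning city: 4
  why morning: 3
  morning stand: 3
  … (13 more, each ≤ 3)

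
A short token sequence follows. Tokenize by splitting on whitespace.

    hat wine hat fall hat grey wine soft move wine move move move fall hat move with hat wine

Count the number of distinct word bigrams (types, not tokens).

19 tokens → 18 bigram windows in total.
Repeated bigrams (each contributes count−1 duplicates):
  fall hat: 2
  hat wine: 2
  move move: 2
3 duplicate windows → 18 − 3 = 15 distinct.

15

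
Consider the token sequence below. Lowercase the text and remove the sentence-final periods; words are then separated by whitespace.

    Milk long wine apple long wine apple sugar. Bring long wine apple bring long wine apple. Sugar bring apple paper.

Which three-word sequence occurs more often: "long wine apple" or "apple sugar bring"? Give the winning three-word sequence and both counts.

"long wine apple" (4 vs 2)

"long wine apple": 4 occurrences
"apple sugar bring": 2 occurrences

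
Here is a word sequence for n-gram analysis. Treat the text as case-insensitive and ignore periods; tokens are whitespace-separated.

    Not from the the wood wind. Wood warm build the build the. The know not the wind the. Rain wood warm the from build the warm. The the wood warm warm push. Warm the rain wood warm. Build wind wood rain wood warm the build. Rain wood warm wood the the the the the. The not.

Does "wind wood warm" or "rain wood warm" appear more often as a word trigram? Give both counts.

"rain wood warm" (4 vs 1)

"wind wood warm": 1 occurrence
"rain wood warm": 4 occurrences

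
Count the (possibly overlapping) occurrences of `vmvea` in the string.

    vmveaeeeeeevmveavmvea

Sliding a length-5 window over the 21 characters (17 positions):
  position 1–5: vmvea
  position 12–16: vmvea
  position 17–21: vmvea

3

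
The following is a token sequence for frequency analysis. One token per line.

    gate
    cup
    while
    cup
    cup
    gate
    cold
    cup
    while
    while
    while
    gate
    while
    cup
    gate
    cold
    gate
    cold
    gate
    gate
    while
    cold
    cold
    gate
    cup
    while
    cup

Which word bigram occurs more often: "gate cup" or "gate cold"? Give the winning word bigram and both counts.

"gate cold" (3 vs 2)

"gate cup": 2 occurrences
"gate cold": 3 occurrences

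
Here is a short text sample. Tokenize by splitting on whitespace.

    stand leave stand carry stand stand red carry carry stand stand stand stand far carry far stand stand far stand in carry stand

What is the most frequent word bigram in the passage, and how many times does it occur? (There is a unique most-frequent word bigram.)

"stand stand", 5 times

Bigram frequencies (highest first):
  stand stand: 5
  carry stand: 3
  stand far: 2
  far stand: 2
  stand leave: 1
  leave stand: 1
  … (8 more, each ≤ 1)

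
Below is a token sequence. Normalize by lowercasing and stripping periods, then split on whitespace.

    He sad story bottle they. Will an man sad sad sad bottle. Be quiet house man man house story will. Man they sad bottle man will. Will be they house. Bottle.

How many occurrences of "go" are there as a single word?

0

Scanning the 31 tokens for "go":
  (none found)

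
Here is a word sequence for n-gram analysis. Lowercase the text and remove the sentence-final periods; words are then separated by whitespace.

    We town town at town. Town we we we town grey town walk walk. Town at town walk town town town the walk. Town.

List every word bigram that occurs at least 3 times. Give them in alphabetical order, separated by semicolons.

Bigram counts meeting the condition (at least 3 times):
  town town: 4
  walk town: 3

town town; walk town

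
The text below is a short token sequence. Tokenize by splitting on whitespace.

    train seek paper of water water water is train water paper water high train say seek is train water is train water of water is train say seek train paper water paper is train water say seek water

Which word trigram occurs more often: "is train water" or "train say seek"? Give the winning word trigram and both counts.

"is train water": 4 occurrences
"train say seek": 2 occurrences

"is train water" (4 vs 2)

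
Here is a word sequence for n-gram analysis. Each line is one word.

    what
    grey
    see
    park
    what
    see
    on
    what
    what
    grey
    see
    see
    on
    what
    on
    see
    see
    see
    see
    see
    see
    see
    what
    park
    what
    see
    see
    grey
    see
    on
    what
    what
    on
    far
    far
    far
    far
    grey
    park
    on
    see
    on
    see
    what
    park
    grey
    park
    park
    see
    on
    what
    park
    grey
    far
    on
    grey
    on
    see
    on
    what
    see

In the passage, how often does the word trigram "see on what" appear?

5

Scanning the 59 overlapping trigram windows for "see on what":
  position 6–8: see on what
  position 12–14: see on what
  position 29–31: see on what
  position 49–51: see on what
  position 58–60: see on what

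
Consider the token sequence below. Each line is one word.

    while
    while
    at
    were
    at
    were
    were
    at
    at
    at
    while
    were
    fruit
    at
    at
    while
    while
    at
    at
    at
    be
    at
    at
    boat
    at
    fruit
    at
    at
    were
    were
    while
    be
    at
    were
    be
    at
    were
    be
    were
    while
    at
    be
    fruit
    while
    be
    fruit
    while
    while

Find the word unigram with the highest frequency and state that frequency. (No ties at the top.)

Unigram frequencies (highest first):
  at: 18
  while: 10
  were: 9
  be: 6
  fruit: 4
  boat: 1

"at", 18 times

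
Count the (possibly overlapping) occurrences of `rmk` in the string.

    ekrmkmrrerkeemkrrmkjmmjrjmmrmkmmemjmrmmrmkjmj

4

Sliding a length-3 window over the 45 characters (43 positions):
  position 3–5: rmk
  position 17–19: rmk
  position 28–30: rmk
  position 40–42: rmk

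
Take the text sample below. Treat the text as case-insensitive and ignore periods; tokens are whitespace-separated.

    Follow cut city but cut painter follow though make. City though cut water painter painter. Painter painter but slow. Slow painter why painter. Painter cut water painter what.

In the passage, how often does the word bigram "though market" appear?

Scanning the 27 overlapping bigram windows for "though market":
  (none found)

0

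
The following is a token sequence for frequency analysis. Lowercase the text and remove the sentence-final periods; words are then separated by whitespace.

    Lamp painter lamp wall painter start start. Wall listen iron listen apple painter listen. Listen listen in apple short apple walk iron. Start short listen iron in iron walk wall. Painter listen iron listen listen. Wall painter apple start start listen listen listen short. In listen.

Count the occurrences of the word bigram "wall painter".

Scanning the 45 overlapping bigram windows for "wall painter":
  position 4–5: wall painter
  position 30–31: wall painter
  position 36–37: wall painter

3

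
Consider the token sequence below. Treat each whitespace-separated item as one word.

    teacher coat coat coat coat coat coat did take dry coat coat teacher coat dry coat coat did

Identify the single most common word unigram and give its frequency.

Unigram frequencies (highest first):
  coat: 11
  teacher: 2
  did: 2
  dry: 2
  take: 1

"coat", 11 times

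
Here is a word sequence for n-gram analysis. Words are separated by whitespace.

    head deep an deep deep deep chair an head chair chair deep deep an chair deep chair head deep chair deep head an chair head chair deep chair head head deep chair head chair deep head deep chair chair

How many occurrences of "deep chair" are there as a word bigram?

Scanning the 38 overlapping bigram windows for "deep chair":
  position 6–7: deep chair
  position 16–17: deep chair
  position 19–20: deep chair
  position 27–28: deep chair
  position 31–32: deep chair
  position 37–38: deep chair

6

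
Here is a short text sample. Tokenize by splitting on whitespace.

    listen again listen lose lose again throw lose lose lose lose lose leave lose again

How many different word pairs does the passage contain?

9

15 tokens → 14 bigram windows in total.
Repeated bigrams (each contributes count−1 duplicates):
  lose lose: 5
  lose again: 2
5 duplicate windows → 14 − 5 = 9 distinct.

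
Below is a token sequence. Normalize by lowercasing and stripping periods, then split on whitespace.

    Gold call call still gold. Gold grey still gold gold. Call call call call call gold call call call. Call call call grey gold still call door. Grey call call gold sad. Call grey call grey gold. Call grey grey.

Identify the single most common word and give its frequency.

Unigram frequencies (highest first):
  call: 19
  gold: 9
  grey: 7
  still: 3
  door: 1
  sad: 1

"call", 19 times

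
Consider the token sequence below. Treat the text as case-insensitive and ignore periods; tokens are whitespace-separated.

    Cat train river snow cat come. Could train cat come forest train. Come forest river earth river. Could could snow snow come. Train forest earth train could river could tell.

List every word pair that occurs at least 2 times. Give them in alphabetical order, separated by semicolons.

cat come; come forest; river could

Bigram counts meeting the condition (at least 2 times):
  cat come: 2
  come forest: 2
  river could: 2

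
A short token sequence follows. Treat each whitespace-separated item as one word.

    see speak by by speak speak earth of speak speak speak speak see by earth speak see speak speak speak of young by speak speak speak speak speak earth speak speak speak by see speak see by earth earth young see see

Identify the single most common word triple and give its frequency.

Trigram frequencies (highest first):
  speak speak speak: 7
  by speak speak: 2
  speak speak earth: 2
  speak see by: 2
  see by earth: 2
  see speak by: 1
  … (24 more, each ≤ 1)

"speak speak speak", 7 times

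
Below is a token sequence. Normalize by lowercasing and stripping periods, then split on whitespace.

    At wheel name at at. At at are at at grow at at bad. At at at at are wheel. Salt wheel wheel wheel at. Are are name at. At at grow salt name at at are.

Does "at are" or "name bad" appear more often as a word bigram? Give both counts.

"at are" (4 vs 0)

"at are": 4 occurrences
"name bad": 0 occurrences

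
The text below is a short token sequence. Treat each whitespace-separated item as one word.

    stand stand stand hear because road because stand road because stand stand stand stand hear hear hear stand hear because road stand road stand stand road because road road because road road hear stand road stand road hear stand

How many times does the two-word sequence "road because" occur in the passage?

4

Scanning the 38 overlapping bigram windows for "road because":
  position 6–7: road because
  position 9–10: road because
  position 26–27: road because
  position 29–30: road because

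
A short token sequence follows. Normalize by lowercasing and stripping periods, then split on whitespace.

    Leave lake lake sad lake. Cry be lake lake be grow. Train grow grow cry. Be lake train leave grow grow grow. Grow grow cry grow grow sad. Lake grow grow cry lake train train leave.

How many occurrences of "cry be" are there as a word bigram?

2

Scanning the 35 overlapping bigram windows for "cry be":
  position 6–7: cry be
  position 15–16: cry be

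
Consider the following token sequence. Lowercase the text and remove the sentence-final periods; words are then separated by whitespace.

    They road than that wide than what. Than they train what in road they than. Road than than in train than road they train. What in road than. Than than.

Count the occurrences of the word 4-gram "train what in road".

2

Scanning the 27 overlapping 4-gram windows for "train what in road":
  position 10–13: train what in road
  position 24–27: train what in road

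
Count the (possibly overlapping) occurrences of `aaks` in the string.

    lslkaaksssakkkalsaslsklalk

Sliding a length-4 window over the 26 characters (23 positions):
  position 5–8: aaks

1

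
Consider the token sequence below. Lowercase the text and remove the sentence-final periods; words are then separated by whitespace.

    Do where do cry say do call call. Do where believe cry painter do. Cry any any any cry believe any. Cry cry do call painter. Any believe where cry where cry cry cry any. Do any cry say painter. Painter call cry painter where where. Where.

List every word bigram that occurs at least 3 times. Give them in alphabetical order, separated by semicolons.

any cry; cry cry

Bigram counts meeting the condition (at least 3 times):
  any cry: 3
  cry cry: 3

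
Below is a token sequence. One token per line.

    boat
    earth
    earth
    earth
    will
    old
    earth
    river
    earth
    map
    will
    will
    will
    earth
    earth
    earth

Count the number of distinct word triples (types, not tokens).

16 tokens → 14 trigram windows in total.
Repeated trigrams (each contributes count−1 duplicates):
  earth earth earth: 2
1 duplicate windows → 14 − 1 = 13 distinct.

13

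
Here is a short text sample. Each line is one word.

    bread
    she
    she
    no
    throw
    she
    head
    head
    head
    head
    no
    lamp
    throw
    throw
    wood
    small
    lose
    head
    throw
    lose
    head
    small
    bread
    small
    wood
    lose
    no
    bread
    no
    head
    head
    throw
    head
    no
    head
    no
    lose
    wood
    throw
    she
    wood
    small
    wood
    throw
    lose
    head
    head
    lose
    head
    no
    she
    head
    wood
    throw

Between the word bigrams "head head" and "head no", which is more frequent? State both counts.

"head head": 5 occurrences
"head no": 4 occurrences

"head head" (5 vs 4)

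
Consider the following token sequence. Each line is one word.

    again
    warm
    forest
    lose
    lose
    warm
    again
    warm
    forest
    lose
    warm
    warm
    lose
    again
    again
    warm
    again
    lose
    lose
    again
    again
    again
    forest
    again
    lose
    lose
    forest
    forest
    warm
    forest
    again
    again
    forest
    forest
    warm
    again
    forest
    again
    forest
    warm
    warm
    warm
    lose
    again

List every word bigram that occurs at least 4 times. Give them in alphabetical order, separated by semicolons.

Bigram counts meeting the condition (at least 4 times):
  again again: 4
  again forest: 4

again again; again forest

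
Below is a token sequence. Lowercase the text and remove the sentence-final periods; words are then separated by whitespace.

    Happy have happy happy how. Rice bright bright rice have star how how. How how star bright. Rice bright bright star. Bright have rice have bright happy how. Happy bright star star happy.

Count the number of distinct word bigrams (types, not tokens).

23

33 tokens → 32 bigram windows in total.
Repeated bigrams (each contributes count−1 duplicates):
  how how: 3
  bright bright: 2
  bright rice: 2
  bright star: 2
  happy how: 2
  rice bright: 2
  rice have: 2
  star bright: 2
9 duplicate windows → 32 − 9 = 23 distinct.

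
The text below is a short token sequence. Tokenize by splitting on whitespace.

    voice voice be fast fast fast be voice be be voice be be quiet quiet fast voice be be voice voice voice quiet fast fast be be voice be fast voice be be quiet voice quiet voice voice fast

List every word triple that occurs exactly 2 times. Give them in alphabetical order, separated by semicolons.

be be quiet; fast fast be; fast voice be; voice be fast

Trigram counts meeting the condition (exactly 2 times):
  be be quiet: 2
  fast fast be: 2
  fast voice be: 2
  voice be fast: 2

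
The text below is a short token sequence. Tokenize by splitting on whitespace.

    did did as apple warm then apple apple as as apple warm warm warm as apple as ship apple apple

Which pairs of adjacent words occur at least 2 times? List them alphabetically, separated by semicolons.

Bigram counts meeting the condition (at least 2 times):
  apple apple: 2
  apple as: 2
  apple warm: 2
  as apple: 3
  warm warm: 2

apple apple; apple as; apple warm; as apple; warm warm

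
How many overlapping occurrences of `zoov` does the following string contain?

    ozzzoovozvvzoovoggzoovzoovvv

4

Sliding a length-4 window over the 28 characters (25 positions):
  position 4–7: zoov
  position 12–15: zoov
  position 19–22: zoov
  position 23–26: zoov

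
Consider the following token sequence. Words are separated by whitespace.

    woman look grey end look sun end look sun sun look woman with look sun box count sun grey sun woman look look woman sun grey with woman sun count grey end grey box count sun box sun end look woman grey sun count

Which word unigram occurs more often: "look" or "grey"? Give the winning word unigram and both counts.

"look": 8 occurrences
"grey": 6 occurrences

"look" (8 vs 6)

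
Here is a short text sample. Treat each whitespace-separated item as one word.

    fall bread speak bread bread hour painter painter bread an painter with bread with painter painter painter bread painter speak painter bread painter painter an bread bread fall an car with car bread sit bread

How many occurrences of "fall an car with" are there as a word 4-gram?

1

Scanning the 32 overlapping 4-gram windows for "fall an car with":
  position 28–31: fall an car with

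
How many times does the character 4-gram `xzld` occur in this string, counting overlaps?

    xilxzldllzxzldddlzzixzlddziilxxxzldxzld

5

Sliding a length-4 window over the 39 characters (36 positions):
  position 4–7: xzld
  position 11–14: xzld
  position 21–24: xzld
  position 32–35: xzld
  position 36–39: xzld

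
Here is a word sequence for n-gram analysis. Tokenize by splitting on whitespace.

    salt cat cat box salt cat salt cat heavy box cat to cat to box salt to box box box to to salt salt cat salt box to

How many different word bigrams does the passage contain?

18

28 tokens → 27 bigram windows in total.
Repeated bigrams (each contributes count−1 duplicates):
  salt cat: 4
  box box: 2
  box salt: 2
  box to: 2
  cat salt: 2
  cat to: 2
  to box: 2
9 duplicate windows → 27 − 9 = 18 distinct.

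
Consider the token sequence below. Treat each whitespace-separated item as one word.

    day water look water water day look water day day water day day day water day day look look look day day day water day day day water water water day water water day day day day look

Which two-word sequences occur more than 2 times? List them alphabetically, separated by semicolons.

day day; day look; day water; water day; water water

Bigram counts meeting the condition (more than 2 times):
  day day: 11
  day look: 3
  day water: 6
  water day: 7
  water water: 4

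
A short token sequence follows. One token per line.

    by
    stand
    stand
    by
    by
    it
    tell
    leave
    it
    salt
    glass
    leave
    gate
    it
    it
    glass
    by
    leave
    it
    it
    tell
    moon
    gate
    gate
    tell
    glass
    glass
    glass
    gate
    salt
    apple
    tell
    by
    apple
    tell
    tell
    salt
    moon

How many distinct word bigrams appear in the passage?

38 tokens → 37 bigram windows in total.
Repeated bigrams (each contributes count−1 duplicates):
  apple tell: 2
  glass glass: 2
  it it: 2
  it tell: 2
  leave it: 2
5 duplicate windows → 37 − 5 = 32 distinct.

32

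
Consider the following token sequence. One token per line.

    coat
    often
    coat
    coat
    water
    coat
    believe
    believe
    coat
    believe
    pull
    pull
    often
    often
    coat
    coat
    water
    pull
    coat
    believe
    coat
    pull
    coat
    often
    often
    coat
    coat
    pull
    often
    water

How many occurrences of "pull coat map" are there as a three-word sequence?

0

Scanning the 28 overlapping trigram windows for "pull coat map":
  (none found)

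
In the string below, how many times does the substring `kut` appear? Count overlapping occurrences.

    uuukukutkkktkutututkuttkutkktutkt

Sliding a length-3 window over the 33 characters (31 positions):
  position 6–8: kut
  position 13–15: kut
  position 20–22: kut
  position 24–26: kut

4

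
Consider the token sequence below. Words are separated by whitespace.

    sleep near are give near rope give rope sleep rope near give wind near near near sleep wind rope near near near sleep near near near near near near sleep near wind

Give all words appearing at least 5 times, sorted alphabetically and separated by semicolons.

Unigram counts meeting the condition (at least 5 times):
  near: 16
  sleep: 5

near; sleep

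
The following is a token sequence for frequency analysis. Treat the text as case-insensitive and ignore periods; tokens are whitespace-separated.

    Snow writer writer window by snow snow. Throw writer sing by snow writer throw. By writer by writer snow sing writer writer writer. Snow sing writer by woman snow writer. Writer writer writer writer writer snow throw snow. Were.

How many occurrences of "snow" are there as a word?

9

Scanning the 39 tokens for "snow":
  position 1: snow
  position 6: snow
  position 7: snow
  position 12: snow
  position 19: snow
  position 24: snow
  position 29: snow
  position 36: snow
  position 38: snow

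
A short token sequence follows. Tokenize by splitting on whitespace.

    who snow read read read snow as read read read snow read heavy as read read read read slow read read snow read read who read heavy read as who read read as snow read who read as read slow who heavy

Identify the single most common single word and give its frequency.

Unigram frequencies (highest first):
  read: 22
  who: 5
  snow: 5
  as: 5
  heavy: 3
  slow: 2

"read", 22 times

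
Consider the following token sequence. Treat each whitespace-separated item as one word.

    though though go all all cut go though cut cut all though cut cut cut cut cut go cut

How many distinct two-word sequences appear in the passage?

19 tokens → 18 bigram windows in total.
Repeated bigrams (each contributes count−1 duplicates):
  cut cut: 5
  cut go: 2
  though cut: 2
6 duplicate windows → 18 − 6 = 12 distinct.

12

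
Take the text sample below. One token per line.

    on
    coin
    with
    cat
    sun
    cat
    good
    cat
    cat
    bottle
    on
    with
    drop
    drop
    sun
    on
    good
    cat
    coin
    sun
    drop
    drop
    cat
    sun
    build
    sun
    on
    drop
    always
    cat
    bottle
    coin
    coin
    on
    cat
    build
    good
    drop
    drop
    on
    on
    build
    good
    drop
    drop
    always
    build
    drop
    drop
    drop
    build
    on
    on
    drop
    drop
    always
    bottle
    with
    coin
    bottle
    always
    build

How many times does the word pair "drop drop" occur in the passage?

Scanning the 61 overlapping bigram windows for "drop drop":
  position 13–14: drop drop
  position 21–22: drop drop
  position 38–39: drop drop
  position 44–45: drop drop
  position 48–49: drop drop
  position 49–50: drop drop
  position 54–55: drop drop

7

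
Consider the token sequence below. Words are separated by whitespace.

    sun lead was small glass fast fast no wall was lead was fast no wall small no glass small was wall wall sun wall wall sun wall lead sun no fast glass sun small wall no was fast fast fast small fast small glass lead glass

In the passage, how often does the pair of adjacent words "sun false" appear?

Scanning the 45 overlapping bigram windows for "sun false":
  (none found)

0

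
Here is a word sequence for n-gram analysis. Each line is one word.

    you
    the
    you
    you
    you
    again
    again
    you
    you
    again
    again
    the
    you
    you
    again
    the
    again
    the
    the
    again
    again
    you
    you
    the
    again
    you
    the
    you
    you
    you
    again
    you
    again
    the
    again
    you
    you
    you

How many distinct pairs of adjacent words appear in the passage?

38 tokens → 37 bigram windows in total.
Repeated bigrams (each contributes count−1 duplicates):
  you you: 9
  again you: 5
  you again: 5
  again the: 4
  the again: 4
  again again: 3
  the you: 3
  you the: 3
28 duplicate windows → 37 − 28 = 9 distinct.

9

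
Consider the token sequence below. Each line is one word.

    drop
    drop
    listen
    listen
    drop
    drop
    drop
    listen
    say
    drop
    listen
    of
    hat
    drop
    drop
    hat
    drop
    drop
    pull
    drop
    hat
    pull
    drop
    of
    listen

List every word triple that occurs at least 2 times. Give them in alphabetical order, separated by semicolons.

drop drop listen; hat drop drop

Trigram counts meeting the condition (at least 2 times):
  drop drop listen: 2
  hat drop drop: 2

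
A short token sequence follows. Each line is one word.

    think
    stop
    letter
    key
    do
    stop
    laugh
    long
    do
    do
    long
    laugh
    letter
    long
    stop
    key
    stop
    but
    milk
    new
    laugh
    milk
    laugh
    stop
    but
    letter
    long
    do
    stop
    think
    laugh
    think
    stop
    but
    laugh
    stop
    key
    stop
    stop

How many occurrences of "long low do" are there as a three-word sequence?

0

Scanning the 37 overlapping trigram windows for "long low do":
  (none found)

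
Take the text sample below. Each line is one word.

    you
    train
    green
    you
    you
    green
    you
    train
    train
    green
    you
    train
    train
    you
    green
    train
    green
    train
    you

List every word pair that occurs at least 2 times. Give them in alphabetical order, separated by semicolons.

green train; green you; train green; train train; train you; you green; you train

Bigram counts meeting the condition (at least 2 times):
  green train: 2
  green you: 3
  train green: 3
  train train: 2
  train you: 2
  you green: 2
  you train: 3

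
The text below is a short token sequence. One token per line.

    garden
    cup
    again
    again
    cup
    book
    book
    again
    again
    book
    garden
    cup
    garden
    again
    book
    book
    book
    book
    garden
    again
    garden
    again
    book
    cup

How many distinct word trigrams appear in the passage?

20

24 tokens → 22 trigram windows in total.
Repeated trigrams (each contributes count−1 duplicates):
  book book book: 2
  garden again book: 2
2 duplicate windows → 22 − 2 = 20 distinct.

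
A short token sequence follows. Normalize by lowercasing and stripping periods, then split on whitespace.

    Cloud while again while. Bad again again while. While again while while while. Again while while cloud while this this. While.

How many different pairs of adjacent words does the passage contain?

11

21 tokens → 20 bigram windows in total.
Repeated bigrams (each contributes count−1 duplicates):
  again while: 4
  while while: 4
  while again: 3
  cloud while: 2
9 duplicate windows → 20 − 9 = 11 distinct.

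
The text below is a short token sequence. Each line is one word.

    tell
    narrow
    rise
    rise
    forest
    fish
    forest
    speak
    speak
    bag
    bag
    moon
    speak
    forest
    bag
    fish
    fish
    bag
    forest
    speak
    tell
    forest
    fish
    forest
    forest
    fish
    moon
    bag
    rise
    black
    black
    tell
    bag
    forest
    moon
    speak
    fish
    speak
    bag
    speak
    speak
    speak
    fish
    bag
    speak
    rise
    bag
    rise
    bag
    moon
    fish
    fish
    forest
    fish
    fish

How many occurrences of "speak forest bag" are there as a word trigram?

Scanning the 53 overlapping trigram windows for "speak forest bag":
  position 13–15: speak forest bag

1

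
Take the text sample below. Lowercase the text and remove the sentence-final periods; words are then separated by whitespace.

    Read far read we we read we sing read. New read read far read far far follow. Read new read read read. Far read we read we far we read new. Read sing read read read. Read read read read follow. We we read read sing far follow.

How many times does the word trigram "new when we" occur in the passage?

0

Scanning the 46 overlapping trigram windows for "new when we":
  (none found)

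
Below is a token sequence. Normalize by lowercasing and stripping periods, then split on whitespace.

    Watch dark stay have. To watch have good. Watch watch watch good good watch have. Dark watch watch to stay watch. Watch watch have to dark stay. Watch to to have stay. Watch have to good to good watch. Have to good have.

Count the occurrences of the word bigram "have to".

4

Scanning the 42 overlapping bigram windows for "have to":
  position 4–5: have to
  position 24–25: have to
  position 34–35: have to
  position 40–41: have to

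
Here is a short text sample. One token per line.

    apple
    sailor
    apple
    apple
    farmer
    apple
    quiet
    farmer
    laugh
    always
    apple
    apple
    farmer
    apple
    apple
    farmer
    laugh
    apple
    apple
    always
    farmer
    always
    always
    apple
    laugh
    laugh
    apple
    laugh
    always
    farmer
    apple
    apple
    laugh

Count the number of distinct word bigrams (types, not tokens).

17

33 tokens → 32 bigram windows in total.
Repeated bigrams (each contributes count−1 duplicates):
  apple apple: 5
  apple farmer: 3
  apple laugh: 3
  farmer apple: 3
  always apple: 2
  always farmer: 2
  farmer laugh: 2
  laugh always: 2
  … (1 more repeated)
15 duplicate windows → 32 − 15 = 17 distinct.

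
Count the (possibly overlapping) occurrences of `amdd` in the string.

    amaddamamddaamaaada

Sliding a length-4 window over the 19 characters (16 positions):
  position 8–11: amdd

1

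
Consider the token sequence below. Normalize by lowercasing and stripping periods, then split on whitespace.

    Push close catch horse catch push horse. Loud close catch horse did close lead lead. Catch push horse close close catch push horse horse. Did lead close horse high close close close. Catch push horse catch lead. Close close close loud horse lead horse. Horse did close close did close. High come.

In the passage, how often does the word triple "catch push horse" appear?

Scanning the 50 overlapping trigram windows for "catch push horse":
  position 5–7: catch push horse
  position 16–18: catch push horse
  position 21–23: catch push horse
  position 33–35: catch push horse

4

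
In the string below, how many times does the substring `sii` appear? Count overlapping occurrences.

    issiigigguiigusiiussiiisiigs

4

Sliding a length-3 window over the 28 characters (26 positions):
  position 3–5: sii
  position 15–17: sii
  position 20–22: sii
  position 24–26: sii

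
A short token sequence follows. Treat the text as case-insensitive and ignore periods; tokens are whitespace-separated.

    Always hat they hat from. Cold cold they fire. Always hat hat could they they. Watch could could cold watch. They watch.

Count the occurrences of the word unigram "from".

1

Scanning the 22 tokens for "from":
  position 5: from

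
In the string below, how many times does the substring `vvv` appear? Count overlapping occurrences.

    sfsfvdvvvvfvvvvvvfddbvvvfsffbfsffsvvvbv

8

Sliding a length-3 window over the 39 characters (37 positions):
  position 7–9: vvv
  position 8–10: vvv
  position 12–14: vvv
  position 13–15: vvv
  position 14–16: vvv
  position 15–17: vvv
  position 22–24: vvv
  position 35–37: vvv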